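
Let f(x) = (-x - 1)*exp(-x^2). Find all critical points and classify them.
f'(x) = (2*x*(x + 1) - 1)*exp(-x^2)

Solve f'(x) = 0:
  f'(x) = (2*x^2 + 2*x - 1)·exp(-x^2) and exp(-x^2) > 0 for every x, so f'(x) = 0 ⇔ 2*x^2 + 2*x - 1 = 0.
  2*x^2 + 2*x - 1 = 0 has no rational roots; quadratic formula: x = (-2 ± √12)/4.
  ⇒ x = -sqrt(3)/2 - 1/2 ≈ -1.3660, -1/2 + sqrt(3)/2 ≈ 0.3660

f''(x) = 2*(-2*x^2*(x + 1) + 3*x + 1)*exp(-x^2)
Second-derivative test at each critical point:
  f''(-1.3660) = -0.5360 < 0 → local maximum
  f''(0.3660) = 3.0297 > 0 → local minimum

Critical points: x = -sqrt(3)/2 - 1/2 ≈ -1.3660 (local maximum); x = -1/2 + sqrt(3)/2 ≈ 0.3660 (local minimum)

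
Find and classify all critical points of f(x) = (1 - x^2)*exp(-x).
f'(x) = (x^2 - 2*x - 1)*exp(-x)

Solve f'(x) = 0:
  f'(x) = (x^2 - 2*x - 1)·exp(-x) and exp(-x) > 0 for every x, so f'(x) = 0 ⇔ x^2 - 2*x - 1 = 0.
  x^2 - 2*x - 1 = 0 has no rational roots; quadratic formula: x = (2 ± √8)/2.
  ⇒ x = 1 - sqrt(2) ≈ -0.4142, 1 + sqrt(2) ≈ 2.4142

f''(x) = (-x^2 + 4*x - 1)*exp(-x)
Second-derivative test at each critical point:
  f''(-0.4142) = -4.2799 < 0 → local maximum
  f''(2.4142) = 0.2530 > 0 → local minimum

Critical points: x = 1 - sqrt(2) ≈ -0.4142 (local maximum); x = 1 + sqrt(2) ≈ 2.4142 (local minimum)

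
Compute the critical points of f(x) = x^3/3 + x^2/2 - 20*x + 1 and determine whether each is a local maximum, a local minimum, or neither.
f'(x) = x^2 + x - 20

Solve f'(x) = 0:
  Factor: x^2 + x - 20 = (x - 4)*(x + 5) = 0.
  ⇒ x = -5, 4

f''(x) = 2*x + 1
Second-derivative test at each critical point:
  f''(-5) = -9 < 0 → local maximum
  f''(4) = 9 > 0 → local minimum

Critical points: x = -5 (local maximum); x = 4 (local minimum)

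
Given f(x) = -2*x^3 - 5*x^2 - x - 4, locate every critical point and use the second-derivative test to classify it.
f'(x) = -6*x^2 - 10*x - 1

Solve f'(x) = 0:
  6*x^2 + 10*x + 1 = 0 has no rational roots; quadratic formula: x = (-10 ± √76)/12.
  ⇒ x = -5/6 - sqrt(19)/6 ≈ -1.5598, -5/6 + sqrt(19)/6 ≈ -0.1069

f''(x) = -12*x - 10
Second-derivative test at each critical point:
  f''(-1.5598) = 8.7178 > 0 → local minimum
  f''(-0.1069) = -8.7178 < 0 → local maximum

Critical points: x = -5/6 - sqrt(19)/6 ≈ -1.5598 (local minimum); x = -5/6 + sqrt(19)/6 ≈ -0.1069 (local maximum)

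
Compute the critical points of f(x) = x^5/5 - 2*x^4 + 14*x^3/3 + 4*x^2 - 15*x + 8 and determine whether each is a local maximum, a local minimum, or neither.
f'(x) = x^4 - 8*x^3 + 14*x^2 + 8*x - 15

Solve f'(x) = 0:
  Factor: x^4 - 8*x^3 + 14*x^2 + 8*x - 15 = (x - 5)*(x - 3)*(x - 1)*(x + 1) = 0.
  ⇒ x = -1, 1, 3, 5

f''(x) = 4*x^3 - 24*x^2 + 28*x + 8
Second-derivative test at each critical point:
  f''(-1) = -48 < 0 → local maximum
  f''(1) = 16 > 0 → local minimum
  f''(3) = -16 < 0 → local maximum
  f''(5) = 48 > 0 → local minimum

Critical points: x = -1 (local maximum); x = 1 (local minimum); x = 3 (local maximum); x = 5 (local minimum)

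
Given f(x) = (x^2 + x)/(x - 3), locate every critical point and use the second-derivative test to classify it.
f'(x) = (x^2 - 6*x - 3)/(x^2 - 6*x + 9)

Solve f'(x) = 0:
  f'(x) = (x^2 - 6*x - 3)/(x - 3)^2; the denominator is positive wherever f is defined, so f'(x) = 0 ⇔ x^2 - 6*x - 3 = 0.
  x^2 - 6*x - 3 = 0 has no rational roots; quadratic formula: x = (6 ± √48)/2.
  ⇒ x = 3 - 2*sqrt(3) ≈ -0.4641, 3 + 2*sqrt(3) ≈ 6.4641

f''(x) = 24/(x^3 - 9*x^2 + 27*x - 27)
Second-derivative test at each critical point:
  f''(-0.4641) = -0.5774 < 0 → local maximum
  f''(6.4641) = 0.5774 > 0 → local minimum

Critical points: x = 3 - 2*sqrt(3) ≈ -0.4641 (local maximum); x = 3 + 2*sqrt(3) ≈ 6.4641 (local minimum)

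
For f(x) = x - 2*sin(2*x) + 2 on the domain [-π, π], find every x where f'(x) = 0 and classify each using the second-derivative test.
f'(x) = 1 - 4*cos(2*x)

Solve f'(x) = 0 on [-π, π]:
  f'(x) = 0 ⇔ cos(2*x) = 1/4, i.e. 2*x = ±arccos(1/4) + 2nπ; keep the solutions lying in [-π, π].
  ⇒ x = -pi + acos(1/4)/2 ≈ -2.4825, -acos(1/4)/2 ≈ -0.6591, acos(1/4)/2 ≈ 0.6591, pi - acos(1/4)/2 ≈ 2.4825

f''(x) = 8*sin(2*x)
Second-derivative test at each critical point:
  f''(-2.4825) = 7.7460 > 0 → local minimum
  f''(-0.6591) = -7.7460 < 0 → local maximum
  f''(0.6591) = 7.7460 > 0 → local minimum
  f''(2.4825) = -7.7460 < 0 → local maximum

Critical points: x = -pi + acos(1/4)/2 ≈ -2.4825 (local minimum); x = -acos(1/4)/2 ≈ -0.6591 (local maximum); x = acos(1/4)/2 ≈ 0.6591 (local minimum); x = pi - acos(1/4)/2 ≈ 2.4825 (local maximum)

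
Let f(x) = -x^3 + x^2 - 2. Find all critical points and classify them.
f'(x) = x*(2 - 3*x)

Solve f'(x) = 0:
  Factor: -3*x^2 + 2*x = -x*(3*x - 2) = 0.
  ⇒ x = 0, 2/3

f''(x) = 2 - 6*x
Second-derivative test at each critical point:
  f''(0) = 2 > 0 → local minimum
  f''(2/3) = -2 < 0 → local maximum

Critical points: x = 0 (local minimum); x = 2/3 (local maximum)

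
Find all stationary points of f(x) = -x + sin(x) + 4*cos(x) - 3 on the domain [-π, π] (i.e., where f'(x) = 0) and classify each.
f'(x) = -4*sin(x) + cos(x) - 1

Solve f'(x) = 0 on [-π, π]:
  f'(x) = 0 ⇔ -4*sin(x) + cos(x) = 1. Write the left side as R·cos(x + φ) with R = √(1² + 4²) = sqrt(17), cos φ = sqrt(17)/17, sin φ = 4*sqrt(17)/17; then cos(x + φ) = sqrt(17)/17. Solve for x and keep the solutions lying in [-π, π].
  ⇒ x = -pi + atan(8/15) ≈ -2.6516, 0

f''(x) = -sin(x) - 4*cos(x)
Second-derivative test at each critical point:
  f''(-2.6516) = 4 > 0 → local minimum
  f''(0) = -4 < 0 → local maximum

Critical points: x = -pi + atan(8/15) ≈ -2.6516 (local minimum); x = 0 (local maximum)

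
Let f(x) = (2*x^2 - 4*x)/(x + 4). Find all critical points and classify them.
f'(x) = 2*(x^2 + 8*x - 8)/(x^2 + 8*x + 16)

Solve f'(x) = 0:
  f'(x) = 2*(x^2 + 8*x - 8)/(x + 4)^2; the denominator is positive wherever f is defined, so f'(x) = 0 ⇔ 2*x^2 + 16*x - 16 = 0.
  Factor: 2*x^2 + 16*x - 16 = 2*(x^2 + 8*x - 8); x^2 + 8*x - 8 = 0 has no rational roots; quadratic formula: x = (-8 ± √96)/2.
  ⇒ x = -2*sqrt(6) - 4 ≈ -8.8990, -4 + 2*sqrt(6) ≈ 0.8990

f''(x) = 96/(x^3 + 12*x^2 + 48*x + 64)
Second-derivative test at each critical point:
  f''(-8.8990) = -0.8165 < 0 → local maximum
  f''(0.8990) = 0.8165 > 0 → local minimum

Critical points: x = -2*sqrt(6) - 4 ≈ -8.8990 (local maximum); x = -4 + 2*sqrt(6) ≈ 0.8990 (local minimum)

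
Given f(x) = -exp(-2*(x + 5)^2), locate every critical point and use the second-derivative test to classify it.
f'(x) = 4*(x + 5)*exp(-2*(x + 5)^2)

Solve f'(x) = 0:
  f'(x) = (4*x + 20)·exp(-2*(x + 5)^2) and exp(-2*(x + 5)^2) > 0 for every x, so f'(x) = 0 ⇔ 4*x + 20 = 0.
  Factor: 4*x + 20 = 4*(x + 5) = 0.
  ⇒ x = -5

f''(x) = 4*(1 - 4*(x + 5)^2)*exp(-2*(x + 5)^2)
Second-derivative test at each critical point:
  f''(-5) = 4 > 0 → local minimum

Critical points: x = -5 (local minimum)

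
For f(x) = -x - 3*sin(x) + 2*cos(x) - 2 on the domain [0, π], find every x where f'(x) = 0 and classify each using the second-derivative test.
f'(x) = -2*sin(x) - 3*cos(x) - 1

Solve f'(x) = 0 on [0, π]:
  f'(x) = 0 ⇔ -2*sin(x) - 3*cos(x) = 1. Write the left side as R·cos(x + φ) with R = √((-3)² + 2²) = sqrt(13), cos φ = -3*sqrt(13)/13, sin φ = 2*sqrt(13)/13; then cos(x + φ) = sqrt(13)/13. Solve for x and keep the solutions lying in [0, π].
  ⇒ x = atan((-2 + 6*sqrt(3))/(-4*sqrt(3) - 3)) + pi ≈ 2.4398

f''(x) = 3*sin(x) - 2*cos(x)
Second-derivative test at each critical point:
  f''(2.4398) = 3.4641 > 0 → local minimum

Critical points: x = atan((-2 + 6*sqrt(3))/(-4*sqrt(3) - 3)) + pi ≈ 2.4398 (local minimum)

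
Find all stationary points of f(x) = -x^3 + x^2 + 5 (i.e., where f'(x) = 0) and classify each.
f'(x) = x*(2 - 3*x)

Solve f'(x) = 0:
  Factor: -3*x^2 + 2*x = -x*(3*x - 2) = 0.
  ⇒ x = 0, 2/3

f''(x) = 2 - 6*x
Second-derivative test at each critical point:
  f''(0) = 2 > 0 → local minimum
  f''(2/3) = -2 < 0 → local maximum

Critical points: x = 0 (local minimum); x = 2/3 (local maximum)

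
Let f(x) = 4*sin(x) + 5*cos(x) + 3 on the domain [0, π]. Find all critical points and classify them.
f'(x) = -5*sin(x) + 4*cos(x)

Solve f'(x) = 0 on [0, π]:
  f'(x) = 0 ⇔ 4*cos(x) = 5*sin(x) ⇔ tan(x) = 4/5, i.e. x = arctan(4/5) + nπ; keep the solutions lying in [0, π].
  ⇒ x = atan(4/5) ≈ 0.6747

f''(x) = -4*sin(x) - 5*cos(x)
Second-derivative test at each critical point:
  f''(0.6747) = -6.4031 < 0 → local maximum

Critical points: x = atan(4/5) ≈ 0.6747 (local maximum)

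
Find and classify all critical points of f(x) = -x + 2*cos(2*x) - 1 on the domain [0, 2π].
f'(x) = -4*sin(2*x) - 1

Solve f'(x) = 0 on [0, 2π]:
  f'(x) = 0 ⇔ sin(2*x) = -1/4, i.e. 2*x = arcsin(-1/4) + 2nπ or 2*x = π − arcsin(-1/4) + 2nπ; keep the solutions lying in [0, 2π].
  ⇒ x = asin(1/4)/2 + pi/2 ≈ 1.6971, pi - asin(1/4)/2 ≈ 3.0153, asin(1/4)/2 + 3*pi/2 ≈ 4.8387, -asin(1/4)/2 + 2*pi ≈ 6.1568

f''(x) = -8*cos(2*x)
Second-derivative test at each critical point:
  f''(1.6971) = 7.7460 > 0 → local minimum
  f''(3.0153) = -7.7460 < 0 → local maximum
  f''(4.8387) = 7.7460 > 0 → local minimum
  f''(6.1568) = -7.7460 < 0 → local maximum

Critical points: x = asin(1/4)/2 + pi/2 ≈ 1.6971 (local minimum); x = pi - asin(1/4)/2 ≈ 3.0153 (local maximum); x = asin(1/4)/2 + 3*pi/2 ≈ 4.8387 (local minimum); x = -asin(1/4)/2 + 2*pi ≈ 6.1568 (local maximum)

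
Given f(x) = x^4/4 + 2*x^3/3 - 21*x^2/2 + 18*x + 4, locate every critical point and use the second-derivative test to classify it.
f'(x) = x^3 + 2*x^2 - 21*x + 18

Solve f'(x) = 0:
  Factor: x^3 + 2*x^2 - 21*x + 18 = (x - 3)*(x - 1)*(x + 6) = 0.
  ⇒ x = -6, 1, 3

f''(x) = 3*x^2 + 4*x - 21
Second-derivative test at each critical point:
  f''(-6) = 63 > 0 → local minimum
  f''(1) = -14 < 0 → local maximum
  f''(3) = 18 > 0 → local minimum

Critical points: x = -6 (local minimum); x = 1 (local maximum); x = 3 (local minimum)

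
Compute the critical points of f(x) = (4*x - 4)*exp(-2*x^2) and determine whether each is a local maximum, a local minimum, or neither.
f'(x) = 4*(-4*x*(x - 1) + 1)*exp(-2*x^2)

Solve f'(x) = 0:
  f'(x) = (-16*x^2 + 16*x + 4)·exp(-2*x^2) and exp(-2*x^2) > 0 for every x, so f'(x) = 0 ⇔ -16*x^2 + 16*x + 4 = 0.
  Factor: -16*x^2 + 16*x + 4 = -4*(4*x^2 - 4*x - 1); 4*x^2 - 4*x - 1 = 0 has no rational roots; quadratic formula: x = (4 ± √32)/8.
  ⇒ x = 1/2 - sqrt(2)/2 ≈ -0.2071, 1/2 + sqrt(2)/2 ≈ 1.2071

f''(x) = 16*(4*x^2*(x - 1) - 3*x + 1)*exp(-2*x^2)
Second-derivative test at each critical point:
  f''(-0.2071) = 20.7672 > 0 → local minimum
  f''(1.2071) = -1.2275 < 0 → local maximum

Critical points: x = 1/2 - sqrt(2)/2 ≈ -0.2071 (local minimum); x = 1/2 + sqrt(2)/2 ≈ 1.2071 (local maximum)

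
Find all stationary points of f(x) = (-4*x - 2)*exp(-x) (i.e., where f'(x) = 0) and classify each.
f'(x) = 2*(2*x - 1)*exp(-x)

Solve f'(x) = 0:
  f'(x) = (4*x - 2)·exp(-x) and exp(-x) > 0 for every x, so f'(x) = 0 ⇔ 4*x - 2 = 0.
  Factor: 4*x - 2 = 2*(2*x - 1) = 0.
  ⇒ x = 1/2

f''(x) = 2*(3 - 2*x)*exp(-x)
Second-derivative test at each critical point:
  f''(1/2) = 2.4261 > 0 → local minimum

Critical points: x = 1/2 (local minimum)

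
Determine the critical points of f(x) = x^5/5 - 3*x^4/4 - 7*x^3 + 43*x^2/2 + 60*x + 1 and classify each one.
f'(x) = x^4 - 3*x^3 - 21*x^2 + 43*x + 60

Solve f'(x) = 0:
  Factor: x^4 - 3*x^3 - 21*x^2 + 43*x + 60 = (x - 5)*(x - 3)*(x + 1)*(x + 4) = 0.
  ⇒ x = -4, -1, 3, 5

f''(x) = 4*x^3 - 9*x^2 - 42*x + 43
Second-derivative test at each critical point:
  f''(-4) = -189 < 0 → local maximum
  f''(-1) = 72 > 0 → local minimum
  f''(3) = -56 < 0 → local maximum
  f''(5) = 108 > 0 → local minimum

Critical points: x = -4 (local maximum); x = -1 (local minimum); x = 3 (local maximum); x = 5 (local minimum)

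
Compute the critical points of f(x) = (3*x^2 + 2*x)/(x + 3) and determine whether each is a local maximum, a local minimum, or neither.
f'(x) = 3*(x^2 + 6*x + 2)/(x^2 + 6*x + 9)

Solve f'(x) = 0:
  f'(x) = 3*(x^2 + 6*x + 2)/(x + 3)^2; the denominator is positive wherever f is defined, so f'(x) = 0 ⇔ 3*x^2 + 18*x + 6 = 0.
  Factor: 3*x^2 + 18*x + 6 = 3*(x^2 + 6*x + 2); x^2 + 6*x + 2 = 0 has no rational roots; quadratic formula: x = (-6 ± √28)/2.
  ⇒ x = -3 - sqrt(7) ≈ -5.6458, -3 + sqrt(7) ≈ -0.3542

f''(x) = 42/(x^3 + 9*x^2 + 27*x + 27)
Second-derivative test at each critical point:
  f''(-5.6458) = -2.2678 < 0 → local maximum
  f''(-0.3542) = 2.2678 > 0 → local minimum

Critical points: x = -3 - sqrt(7) ≈ -5.6458 (local maximum); x = -3 + sqrt(7) ≈ -0.3542 (local minimum)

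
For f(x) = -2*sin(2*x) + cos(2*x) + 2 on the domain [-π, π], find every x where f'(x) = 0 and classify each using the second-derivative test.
f'(x) = -2*sin(2*x) - 4*cos(2*x)

Solve f'(x) = 0 on [-π, π]:
  f'(x) = 0 ⇔ -2*cos(2*x) = sin(2*x) ⇔ tan(2*x) = -2, i.e. 2*x = arctan(-2) + nπ; keep the solutions lying in [-π, π].
  ⇒ x = -pi/2 - atan(2)/2 ≈ -2.1244, -atan(2)/2 ≈ -0.5536, -atan(2)/2 + pi/2 ≈ 1.0172, pi - atan(2)/2 ≈ 2.5880

f''(x) = 8*sin(2*x) - 4*cos(2*x)
Second-derivative test at each critical point:
  f''(-2.1244) = 8.9443 > 0 → local minimum
  f''(-0.5536) = -8.9443 < 0 → local maximum
  f''(1.0172) = 8.9443 > 0 → local minimum
  f''(2.5880) = -8.9443 < 0 → local maximum

Critical points: x = -pi/2 - atan(2)/2 ≈ -2.1244 (local minimum); x = -atan(2)/2 ≈ -0.5536 (local maximum); x = -atan(2)/2 + pi/2 ≈ 1.0172 (local minimum); x = pi - atan(2)/2 ≈ 2.5880 (local maximum)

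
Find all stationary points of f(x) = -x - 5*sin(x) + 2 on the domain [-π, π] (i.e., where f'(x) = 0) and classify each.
f'(x) = -5*cos(x) - 1

Solve f'(x) = 0 on [-π, π]:
  f'(x) = 0 ⇔ cos(x) = -1/5, i.e. x = ±arccos(-1/5) + 2nπ; keep the solutions lying in [-π, π].
  ⇒ x = -acos(-1/5) ≈ -1.7722, acos(-1/5) ≈ 1.7722

f''(x) = 5*sin(x)
Second-derivative test at each critical point:
  f''(-1.7722) = -4.8990 < 0 → local maximum
  f''(1.7722) = 4.8990 > 0 → local minimum

Critical points: x = -acos(-1/5) ≈ -1.7722 (local maximum); x = acos(-1/5) ≈ 1.7722 (local minimum)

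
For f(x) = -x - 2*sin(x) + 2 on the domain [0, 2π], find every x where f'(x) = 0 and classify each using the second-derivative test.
f'(x) = -2*cos(x) - 1

Solve f'(x) = 0 on [0, 2π]:
  f'(x) = 0 ⇔ cos(x) = -1/2, i.e. x = ±arccos(-1/2) + 2nπ; keep the solutions lying in [0, 2π].
  ⇒ x = 2*pi/3 ≈ 2.0944, 4*pi/3 ≈ 4.1888

f''(x) = 2*sin(x)
Second-derivative test at each critical point:
  f''(2.0944) = 1.7321 > 0 → local minimum
  f''(4.1888) = -1.7321 < 0 → local maximum

Critical points: x = 2*pi/3 ≈ 2.0944 (local minimum); x = 4*pi/3 ≈ 4.1888 (local maximum)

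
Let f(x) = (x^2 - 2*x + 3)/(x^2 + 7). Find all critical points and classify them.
f'(x) = 2*(x^2 + 4*x - 7)/(x^4 + 14*x^2 + 49)

Solve f'(x) = 0:
  f'(x) = 2*(x^2 + 4*x - 7)/(x^2 + 7)^2; the denominator is positive wherever f is defined, so f'(x) = 0 ⇔ 2*x^2 + 8*x - 14 = 0.
  Factor: 2*x^2 + 8*x - 14 = 2*(x^2 + 4*x - 7); x^2 + 4*x - 7 = 0 has no rational roots; quadratic formula: x = (-4 ± √44)/2.
  ⇒ x = -sqrt(11) - 2 ≈ -5.3166, -2 + sqrt(11) ≈ 1.3166

f''(x) = 4*(-x^3 - 6*x^2 + 21*x + 14)/(x^6 + 21*x^4 + 147*x^2 + 343)
Second-derivative test at each critical point:
  f''(-5.3166) = -0.0107 < 0 → local maximum
  f''(1.3166) = 0.1739 > 0 → local minimum

Critical points: x = -sqrt(11) - 2 ≈ -5.3166 (local maximum); x = -2 + sqrt(11) ≈ 1.3166 (local minimum)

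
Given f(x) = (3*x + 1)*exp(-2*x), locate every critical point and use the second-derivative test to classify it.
f'(x) = (1 - 6*x)*exp(-2*x)

Solve f'(x) = 0:
  f'(x) = (1 - 6*x)·exp(-2*x) and exp(-2*x) > 0 for every x, so f'(x) = 0 ⇔ 1 - 6*x = 0.
  1 - 6*x = 0.
  ⇒ x = 1/6

f''(x) = 4*(3*x - 2)*exp(-2*x)
Second-derivative test at each critical point:
  f''(1/6) = -4.2992 < 0 → local maximum

Critical points: x = 1/6 (local maximum)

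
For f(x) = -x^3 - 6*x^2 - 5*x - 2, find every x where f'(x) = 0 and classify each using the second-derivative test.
f'(x) = -3*x^2 - 12*x - 5

Solve f'(x) = 0:
  3*x^2 + 12*x + 5 = 0 has no rational roots; quadratic formula: x = (-12 ± √84)/6.
  ⇒ x = -2 - sqrt(21)/3 ≈ -3.5275, -2 + sqrt(21)/3 ≈ -0.4725

f''(x) = -6*x - 12
Second-derivative test at each critical point:
  f''(-3.5275) = 9.1652 > 0 → local minimum
  f''(-0.4725) = -9.1652 < 0 → local maximum

Critical points: x = -2 - sqrt(21)/3 ≈ -3.5275 (local minimum); x = -2 + sqrt(21)/3 ≈ -0.4725 (local maximum)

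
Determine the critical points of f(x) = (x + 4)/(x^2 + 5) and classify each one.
f'(x) = (x^2 - 2*x*(x + 4) + 5)/(x^2 + 5)^2

Solve f'(x) = 0:
  f'(x) = -(x^2 + 8*x - 5)/(x^2 + 5)^2; the denominator is positive wherever f is defined, so f'(x) = 0 ⇔ -x^2 - 8*x + 5 = 0.
  x^2 + 8*x - 5 = 0 has no rational roots; quadratic formula: x = (-8 ± √84)/2.
  ⇒ x = -sqrt(21) - 4 ≈ -8.5826, -4 + sqrt(21) ≈ 0.5826

f''(x) = 2*(4*x^2*(x + 4) - (3*x + 4)*(x^2 + 5))/(x^2 + 5)^3
Second-derivative test at each critical point:
  f''(-8.5826) = 0.0015 > 0 → local minimum
  f''(0.5826) = -0.3215 < 0 → local maximum

Critical points: x = -sqrt(21) - 4 ≈ -8.5826 (local minimum); x = -4 + sqrt(21) ≈ 0.5826 (local maximum)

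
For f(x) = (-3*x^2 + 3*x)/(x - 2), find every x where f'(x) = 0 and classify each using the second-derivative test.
f'(x) = 3*(-x^2 + 4*x - 2)/(x^2 - 4*x + 4)

Solve f'(x) = 0:
  f'(x) = -3*(x^2 - 4*x + 2)/(x - 2)^2; the denominator is positive wherever f is defined, so f'(x) = 0 ⇔ -3*x^2 + 12*x - 6 = 0.
  Factor: -3*x^2 + 12*x - 6 = -3*(x^2 - 4*x + 2); x^2 - 4*x + 2 = 0 has no rational roots; quadratic formula: x = (4 ± √8)/2.
  ⇒ x = 2 - sqrt(2) ≈ 0.5858, sqrt(2) + 2 ≈ 3.4142

f''(x) = -12/(x^3 - 6*x^2 + 12*x - 8)
Second-derivative test at each critical point:
  f''(0.5858) = 4.2426 > 0 → local minimum
  f''(3.4142) = -4.2426 < 0 → local maximum

Critical points: x = 2 - sqrt(2) ≈ 0.5858 (local minimum); x = sqrt(2) + 2 ≈ 3.4142 (local maximum)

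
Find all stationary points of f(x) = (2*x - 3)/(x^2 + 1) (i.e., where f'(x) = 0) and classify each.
f'(x) = 2*(-x^2 + 3*x + 1)/(x^4 + 2*x^2 + 1)

Solve f'(x) = 0:
  f'(x) = -2*(x^2 - 3*x - 1)/(x^2 + 1)^2; the denominator is positive wherever f is defined, so f'(x) = 0 ⇔ -2*x^2 + 6*x + 2 = 0.
  Factor: -2*x^2 + 6*x + 2 = -2*(x^2 - 3*x - 1); x^2 - 3*x - 1 = 0 has no rational roots; quadratic formula: x = (3 ± √13)/2.
  ⇒ x = 3/2 - sqrt(13)/2 ≈ -0.3028, 3/2 + sqrt(13)/2 ≈ 3.3028

f''(x) = 2*(4*x^2*(2*x - 3) + 3*(1 - 2*x)*(x^2 + 1))/(x^2 + 1)^3
Second-derivative test at each critical point:
  f''(-0.3028) = 6.0509 > 0 → local minimum
  f''(3.3028) = -0.0509 < 0 → local maximum

Critical points: x = 3/2 - sqrt(13)/2 ≈ -0.3028 (local minimum); x = 3/2 + sqrt(13)/2 ≈ 3.3028 (local maximum)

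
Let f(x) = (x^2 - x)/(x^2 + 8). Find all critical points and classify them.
f'(x) = (x^2 + 16*x - 8)/(x^4 + 16*x^2 + 64)

Solve f'(x) = 0:
  f'(x) = (x^2 + 16*x - 8)/(x^2 + 8)^2; the denominator is positive wherever f is defined, so f'(x) = 0 ⇔ x^2 + 16*x - 8 = 0.
  x^2 + 16*x - 8 = 0 has no rational roots; quadratic formula: x = (-16 ± √288)/2.
  ⇒ x = -6*sqrt(2) - 8 ≈ -16.4853, -8 + 6*sqrt(2) ≈ 0.4853

f''(x) = 2*(-x^3 - 24*x^2 + 24*x + 64)/(x^6 + 24*x^4 + 192*x^2 + 512)
Second-derivative test at each critical point:
  f''(-16.4853) = -2.168e-04 < 0 → local maximum
  f''(0.4853) = 0.2502 > 0 → local minimum

Critical points: x = -6*sqrt(2) - 8 ≈ -16.4853 (local maximum); x = -8 + 6*sqrt(2) ≈ 0.4853 (local minimum)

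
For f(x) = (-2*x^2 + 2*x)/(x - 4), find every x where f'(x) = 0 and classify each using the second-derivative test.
f'(x) = 2*(-x^2 + 8*x - 4)/(x^2 - 8*x + 16)

Solve f'(x) = 0:
  f'(x) = -2*(x^2 - 8*x + 4)/(x - 4)^2; the denominator is positive wherever f is defined, so f'(x) = 0 ⇔ -2*x^2 + 16*x - 8 = 0.
  Factor: -2*x^2 + 16*x - 8 = -2*(x^2 - 8*x + 4); x^2 - 8*x + 4 = 0 has no rational roots; quadratic formula: x = (8 ± √48)/2.
  ⇒ x = 4 - 2*sqrt(3) ≈ 0.5359, 2*sqrt(3) + 4 ≈ 7.4641

f''(x) = -48/(x^3 - 12*x^2 + 48*x - 64)
Second-derivative test at each critical point:
  f''(0.5359) = 1.1547 > 0 → local minimum
  f''(7.4641) = -1.1547 < 0 → local maximum

Critical points: x = 4 - 2*sqrt(3) ≈ 0.5359 (local minimum); x = 2*sqrt(3) + 4 ≈ 7.4641 (local maximum)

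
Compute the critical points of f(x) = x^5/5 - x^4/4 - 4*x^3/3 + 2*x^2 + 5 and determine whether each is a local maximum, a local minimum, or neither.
f'(x) = x*(x^3 - x^2 - 4*x + 4)

Solve f'(x) = 0:
  Factor: x^4 - x^3 - 4*x^2 + 4*x = x*(x - 2)*(x - 1)*(x + 2) = 0.
  ⇒ x = -2, 0, 1, 2

f''(x) = 4*x^3 - 3*x^2 - 8*x + 4
Second-derivative test at each critical point:
  f''(-2) = -24 < 0 → local maximum
  f''(0) = 4 > 0 → local minimum
  f''(1) = -3 < 0 → local maximum
  f''(2) = 8 > 0 → local minimum

Critical points: x = -2 (local maximum); x = 0 (local minimum); x = 1 (local maximum); x = 2 (local minimum)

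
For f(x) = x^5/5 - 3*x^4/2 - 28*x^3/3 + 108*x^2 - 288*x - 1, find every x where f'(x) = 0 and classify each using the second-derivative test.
f'(x) = x^4 - 6*x^3 - 28*x^2 + 216*x - 288

Solve f'(x) = 0:
  Factor: x^4 - 6*x^3 - 28*x^2 + 216*x - 288 = (x - 6)*(x - 4)*(x - 2)*(x + 6) = 0.
  ⇒ x = -6, 2, 4, 6

f''(x) = 4*x^3 - 18*x^2 - 56*x + 216
Second-derivative test at each critical point:
  f''(-6) = -960 < 0 → local maximum
  f''(2) = 64 > 0 → local minimum
  f''(4) = -40 < 0 → local maximum
  f''(6) = 96 > 0 → local minimum

Critical points: x = -6 (local maximum); x = 2 (local minimum); x = 4 (local maximum); x = 6 (local minimum)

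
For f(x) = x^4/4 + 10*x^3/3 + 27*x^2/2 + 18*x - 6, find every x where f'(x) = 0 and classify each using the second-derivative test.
f'(x) = x^3 + 10*x^2 + 27*x + 18

Solve f'(x) = 0:
  Factor: x^3 + 10*x^2 + 27*x + 18 = (x + 1)*(x + 3)*(x + 6) = 0.
  ⇒ x = -6, -3, -1

f''(x) = 3*x^2 + 20*x + 27
Second-derivative test at each critical point:
  f''(-6) = 15 > 0 → local minimum
  f''(-3) = -6 < 0 → local maximum
  f''(-1) = 10 > 0 → local minimum

Critical points: x = -6 (local minimum); x = -3 (local maximum); x = -1 (local minimum)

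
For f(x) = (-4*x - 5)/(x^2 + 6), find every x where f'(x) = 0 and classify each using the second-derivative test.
f'(x) = 2*(2*x^2 + 5*x - 12)/(x^4 + 12*x^2 + 36)

Solve f'(x) = 0:
  f'(x) = 2*(x + 4)*(2*x - 3)/(x^2 + 6)^2; the denominator is positive wherever f is defined, so f'(x) = 0 ⇔ 4*x^2 + 10*x - 24 = 0.
  Factor: 4*x^2 + 10*x - 24 = 2*(x + 4)*(2*x - 3) = 0.
  ⇒ x = -4, 3/2

f''(x) = 2*(-4*x^2*(4*x + 5) + (12*x + 5)*(x^2 + 6))/(x^2 + 6)^3
Second-derivative test at each critical point:
  f''(-4) = -1/22 < 0 → local maximum
  f''(3/2) = 32/99 > 0 → local minimum

Critical points: x = -4 (local maximum); x = 3/2 (local minimum)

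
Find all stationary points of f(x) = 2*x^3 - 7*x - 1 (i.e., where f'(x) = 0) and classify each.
f'(x) = 6*x^2 - 7

Solve f'(x) = 0:
  6*x^2 - 7 = 0 has no rational roots; quadratic formula: x = (0 ± √168)/12.
  ⇒ x = -sqrt(42)/6 ≈ -1.0801, sqrt(42)/6 ≈ 1.0801

f''(x) = 12*x
Second-derivative test at each critical point:
  f''(-1.0801) = -12.9615 < 0 → local maximum
  f''(1.0801) = 12.9615 > 0 → local minimum

Critical points: x = -sqrt(42)/6 ≈ -1.0801 (local maximum); x = sqrt(42)/6 ≈ 1.0801 (local minimum)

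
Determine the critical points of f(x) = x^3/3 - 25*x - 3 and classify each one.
f'(x) = x^2 - 25

Solve f'(x) = 0:
  Factor: x^2 - 25 = (x - 5)*(x + 5) = 0.
  ⇒ x = -5, 5

f''(x) = 2*x
Second-derivative test at each critical point:
  f''(-5) = -10 < 0 → local maximum
  f''(5) = 10 > 0 → local minimum

Critical points: x = -5 (local maximum); x = 5 (local minimum)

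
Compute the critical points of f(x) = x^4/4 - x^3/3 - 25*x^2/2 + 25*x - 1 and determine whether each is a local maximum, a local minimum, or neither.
f'(x) = x^3 - x^2 - 25*x + 25

Solve f'(x) = 0:
  Factor: x^3 - x^2 - 25*x + 25 = (x - 5)*(x - 1)*(x + 5) = 0.
  ⇒ x = -5, 1, 5

f''(x) = 3*x^2 - 2*x - 25
Second-derivative test at each critical point:
  f''(-5) = 60 > 0 → local minimum
  f''(1) = -24 < 0 → local maximum
  f''(5) = 40 > 0 → local minimum

Critical points: x = -5 (local minimum); x = 1 (local maximum); x = 5 (local minimum)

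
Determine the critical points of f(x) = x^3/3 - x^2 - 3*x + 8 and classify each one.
f'(x) = x^2 - 2*x - 3

Solve f'(x) = 0:
  Factor: x^2 - 2*x - 3 = (x - 3)*(x + 1) = 0.
  ⇒ x = -1, 3

f''(x) = 2*x - 2
Second-derivative test at each critical point:
  f''(-1) = -4 < 0 → local maximum
  f''(3) = 4 > 0 → local minimum

Critical points: x = -1 (local maximum); x = 3 (local minimum)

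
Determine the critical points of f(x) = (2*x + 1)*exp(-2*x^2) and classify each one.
f'(x) = 2*(-2*x*(2*x + 1) + 1)*exp(-2*x^2)

Solve f'(x) = 0:
  f'(x) = (-8*x^2 - 4*x + 2)·exp(-2*x^2) and exp(-2*x^2) > 0 for every x, so f'(x) = 0 ⇔ -8*x^2 - 4*x + 2 = 0.
  Factor: -8*x^2 - 4*x + 2 = -2*(4*x^2 + 2*x - 1); 4*x^2 + 2*x - 1 = 0 has no rational roots; quadratic formula: x = (-2 ± √20)/8.
  ⇒ x = -sqrt(5)/4 - 1/4 ≈ -0.8090, -1/4 + sqrt(5)/4 ≈ 0.3090

f''(x) = 4*(4*x^2*(2*x + 1) - 6*x - 1)*exp(-2*x^2)
Second-derivative test at each critical point:
  f''(-0.8090) = 2.4157 > 0 → local minimum
  f''(0.3090) = -7.3893 < 0 → local maximum

Critical points: x = -sqrt(5)/4 - 1/4 ≈ -0.8090 (local minimum); x = -1/4 + sqrt(5)/4 ≈ 0.3090 (local maximum)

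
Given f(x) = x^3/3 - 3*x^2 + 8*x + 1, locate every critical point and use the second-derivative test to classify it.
f'(x) = x^2 - 6*x + 8

Solve f'(x) = 0:
  Factor: x^2 - 6*x + 8 = (x - 4)*(x - 2) = 0.
  ⇒ x = 2, 4

f''(x) = 2*x - 6
Second-derivative test at each critical point:
  f''(2) = -2 < 0 → local maximum
  f''(4) = 2 > 0 → local minimum

Critical points: x = 2 (local maximum); x = 4 (local minimum)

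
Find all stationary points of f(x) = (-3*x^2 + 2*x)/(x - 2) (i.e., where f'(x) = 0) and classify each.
f'(x) = (-3*x^2 + 12*x - 4)/(x^2 - 4*x + 4)

Solve f'(x) = 0:
  f'(x) = -(3*x^2 - 12*x + 4)/(x - 2)^2; the denominator is positive wherever f is defined, so f'(x) = 0 ⇔ -3*x^2 + 12*x - 4 = 0.
  3*x^2 - 12*x + 4 = 0 has no rational roots; quadratic formula: x = (12 ± √96)/6.
  ⇒ x = 2 - 2*sqrt(6)/3 ≈ 0.3670, 2*sqrt(6)/3 + 2 ≈ 3.6330

f''(x) = -16/(x^3 - 6*x^2 + 12*x - 8)
Second-derivative test at each critical point:
  f''(0.3670) = 3.6742 > 0 → local minimum
  f''(3.6330) = -3.6742 < 0 → local maximum

Critical points: x = 2 - 2*sqrt(6)/3 ≈ 0.3670 (local minimum); x = 2*sqrt(6)/3 + 2 ≈ 3.6330 (local maximum)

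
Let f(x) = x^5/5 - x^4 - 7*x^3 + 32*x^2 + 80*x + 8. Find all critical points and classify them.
f'(x) = x^4 - 4*x^3 - 21*x^2 + 64*x + 80

Solve f'(x) = 0:
  Factor: x^4 - 4*x^3 - 21*x^2 + 64*x + 80 = (x - 5)*(x - 4)*(x + 1)*(x + 4) = 0.
  ⇒ x = -4, -1, 4, 5

f''(x) = 4*x^3 - 12*x^2 - 42*x + 64
Second-derivative test at each critical point:
  f''(-4) = -216 < 0 → local maximum
  f''(-1) = 90 > 0 → local minimum
  f''(4) = -40 < 0 → local maximum
  f''(5) = 54 > 0 → local minimum

Critical points: x = -4 (local maximum); x = -1 (local minimum); x = 4 (local maximum); x = 5 (local minimum)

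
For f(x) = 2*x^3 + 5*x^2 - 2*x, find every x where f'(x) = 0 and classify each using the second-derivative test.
f'(x) = 6*x^2 + 10*x - 2

Solve f'(x) = 0:
  Factor: 6*x^2 + 10*x - 2 = 2*(3*x^2 + 5*x - 1); 3*x^2 + 5*x - 1 = 0 has no rational roots; quadratic formula: x = (-5 ± √37)/6.
  ⇒ x = -sqrt(37)/6 - 5/6 ≈ -1.8471, -5/6 + sqrt(37)/6 ≈ 0.1805

f''(x) = 12*x + 10
Second-derivative test at each critical point:
  f''(-1.8471) = -12.1655 < 0 → local maximum
  f''(0.1805) = 12.1655 > 0 → local minimum

Critical points: x = -sqrt(37)/6 - 5/6 ≈ -1.8471 (local maximum); x = -5/6 + sqrt(37)/6 ≈ 0.1805 (local minimum)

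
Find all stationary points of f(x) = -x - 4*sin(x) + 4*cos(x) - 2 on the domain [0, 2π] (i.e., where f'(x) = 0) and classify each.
f'(x) = -4*sqrt(2)*sin(x + pi/4) - 1

Solve f'(x) = 0 on [0, 2π]:
  f'(x) = 0 ⇔ -4*sin(x) - 4*cos(x) = 1. Write the left side as R·cos(x + φ) with R = √((-4)² + 4²) = 4*sqrt(2), cos φ = -sqrt(2)/2, sin φ = sqrt(2)/2; then cos(x + φ) = sqrt(2)/8. Solve for x and keep the solutions lying in [0, 2π].
  ⇒ x = atan((-1 + sqrt(31))/(-sqrt(31) - 1)) + pi ≈ 2.5339, atan((-sqrt(31) - 1)/(-1 + sqrt(31))) + 2*pi ≈ 5.3201

f''(x) = -4*sqrt(2)*cos(x + pi/4)
Second-derivative test at each critical point:
  f''(2.5339) = 5.5678 > 0 → local minimum
  f''(5.3201) = -5.5678 < 0 → local maximum

Critical points: x = atan((-1 + sqrt(31))/(-sqrt(31) - 1)) + pi ≈ 2.5339 (local minimum); x = atan((-sqrt(31) - 1)/(-1 + sqrt(31))) + 2*pi ≈ 5.3201 (local maximum)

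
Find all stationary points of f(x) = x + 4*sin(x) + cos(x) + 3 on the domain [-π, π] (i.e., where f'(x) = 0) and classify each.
f'(x) = -sin(x) + 4*cos(x) + 1

Solve f'(x) = 0 on [-π, π]:
  f'(x) = 0 ⇔ -sin(x) + 4*cos(x) = -1. Write the left side as R·cos(x + φ) with R = √(4² + 1²) = sqrt(17), cos φ = 4*sqrt(17)/17, sin φ = sqrt(17)/17; then cos(x + φ) = -sqrt(17)/17. Solve for x and keep the solutions lying in [-π, π].
  ⇒ x = -pi + atan(15/8) ≈ -2.0608, pi/2 ≈ 1.5708

f''(x) = -4*sin(x) - cos(x)
Second-derivative test at each critical point:
  f''(-2.0608) = 4 > 0 → local minimum
  f''(1.5708) = -4 < 0 → local maximum

Critical points: x = -pi + atan(15/8) ≈ -2.0608 (local minimum); x = pi/2 ≈ 1.5708 (local maximum)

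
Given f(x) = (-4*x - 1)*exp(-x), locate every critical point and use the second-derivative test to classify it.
f'(x) = (4*x - 3)*exp(-x)

Solve f'(x) = 0:
  f'(x) = (4*x - 3)·exp(-x) and exp(-x) > 0 for every x, so f'(x) = 0 ⇔ 4*x - 3 = 0.
  4*x - 3 = 0.
  ⇒ x = 3/4

f''(x) = (7 - 4*x)*exp(-x)
Second-derivative test at each critical point:
  f''(3/4) = 1.8895 > 0 → local minimum

Critical points: x = 3/4 (local minimum)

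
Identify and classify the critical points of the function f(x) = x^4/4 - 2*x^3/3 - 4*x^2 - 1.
f'(x) = x*(x^2 - 2*x - 8)

Solve f'(x) = 0:
  Factor: x^3 - 2*x^2 - 8*x = x*(x - 4)*(x + 2) = 0.
  ⇒ x = -2, 0, 4

f''(x) = 3*x^2 - 4*x - 8
Second-derivative test at each critical point:
  f''(-2) = 12 > 0 → local minimum
  f''(0) = -8 < 0 → local maximum
  f''(4) = 24 > 0 → local minimum

Critical points: x = -2 (local minimum); x = 0 (local maximum); x = 4 (local minimum)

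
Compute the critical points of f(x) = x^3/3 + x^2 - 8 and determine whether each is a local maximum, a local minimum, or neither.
f'(x) = x*(x + 2)

Solve f'(x) = 0:
  Factor: x^2 + 2*x = x*(x + 2) = 0.
  ⇒ x = -2, 0

f''(x) = 2*x + 2
Second-derivative test at each critical point:
  f''(-2) = -2 < 0 → local maximum
  f''(0) = 2 > 0 → local minimum

Critical points: x = -2 (local maximum); x = 0 (local minimum)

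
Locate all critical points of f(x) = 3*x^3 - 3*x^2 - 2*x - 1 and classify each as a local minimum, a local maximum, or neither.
f'(x) = 9*x^2 - 6*x - 2

Solve f'(x) = 0:
  9*x^2 - 6*x - 2 = 0 has no rational roots; quadratic formula: x = (6 ± √108)/18.
  ⇒ x = 1/3 - sqrt(3)/3 ≈ -0.2440, 1/3 + sqrt(3)/3 ≈ 0.9107

f''(x) = 18*x - 6
Second-derivative test at each critical point:
  f''(-0.2440) = -10.3923 < 0 → local maximum
  f''(0.9107) = 10.3923 > 0 → local minimum

Critical points: x = 1/3 - sqrt(3)/3 ≈ -0.2440 (local maximum); x = 1/3 + sqrt(3)/3 ≈ 0.9107 (local minimum)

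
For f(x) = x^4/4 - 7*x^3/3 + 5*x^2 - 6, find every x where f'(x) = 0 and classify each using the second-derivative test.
f'(x) = x*(x^2 - 7*x + 10)

Solve f'(x) = 0:
  Factor: x^3 - 7*x^2 + 10*x = x*(x - 5)*(x - 2) = 0.
  ⇒ x = 0, 2, 5

f''(x) = 3*x^2 - 14*x + 10
Second-derivative test at each critical point:
  f''(0) = 10 > 0 → local minimum
  f''(2) = -6 < 0 → local maximum
  f''(5) = 15 > 0 → local minimum

Critical points: x = 0 (local minimum); x = 2 (local maximum); x = 5 (local minimum)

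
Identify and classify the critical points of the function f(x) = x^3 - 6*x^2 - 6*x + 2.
f'(x) = 3*x^2 - 12*x - 6

Solve f'(x) = 0:
  Factor: 3*x^2 - 12*x - 6 = 3*(x^2 - 4*x - 2); x^2 - 4*x - 2 = 0 has no rational roots; quadratic formula: x = (4 ± √24)/2.
  ⇒ x = 2 - sqrt(6) ≈ -0.4495, 2 + sqrt(6) ≈ 4.4495

f''(x) = 6*x - 12
Second-derivative test at each critical point:
  f''(-0.4495) = -14.6969 < 0 → local maximum
  f''(4.4495) = 14.6969 > 0 → local minimum

Critical points: x = 2 - sqrt(6) ≈ -0.4495 (local maximum); x = 2 + sqrt(6) ≈ 4.4495 (local minimum)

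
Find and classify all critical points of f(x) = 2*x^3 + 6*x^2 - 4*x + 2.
f'(x) = 6*x^2 + 12*x - 4

Solve f'(x) = 0:
  Factor: 6*x^2 + 12*x - 4 = 2*(3*x^2 + 6*x - 2); 3*x^2 + 6*x - 2 = 0 has no rational roots; quadratic formula: x = (-6 ± √60)/6.
  ⇒ x = -sqrt(15)/3 - 1 ≈ -2.2910, -1 + sqrt(15)/3 ≈ 0.2910

f''(x) = 12*x + 12
Second-derivative test at each critical point:
  f''(-2.2910) = -15.4919 < 0 → local maximum
  f''(0.2910) = 15.4919 > 0 → local minimum

Critical points: x = -sqrt(15)/3 - 1 ≈ -2.2910 (local maximum); x = -1 + sqrt(15)/3 ≈ 0.2910 (local minimum)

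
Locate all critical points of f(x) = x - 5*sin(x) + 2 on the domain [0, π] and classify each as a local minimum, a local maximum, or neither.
f'(x) = 1 - 5*cos(x)

Solve f'(x) = 0 on [0, π]:
  f'(x) = 0 ⇔ cos(x) = 1/5, i.e. x = ±arccos(1/5) + 2nπ; keep the solutions lying in [0, π].
  ⇒ x = acos(1/5) ≈ 1.3694

f''(x) = 5*sin(x)
Second-derivative test at each critical point:
  f''(1.3694) = 4.8990 > 0 → local minimum

Critical points: x = acos(1/5) ≈ 1.3694 (local minimum)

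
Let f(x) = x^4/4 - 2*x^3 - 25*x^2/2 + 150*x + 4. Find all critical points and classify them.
f'(x) = x^3 - 6*x^2 - 25*x + 150

Solve f'(x) = 0:
  Factor: x^3 - 6*x^2 - 25*x + 150 = (x - 6)*(x - 5)*(x + 5) = 0.
  ⇒ x = -5, 5, 6

f''(x) = 3*x^2 - 12*x - 25
Second-derivative test at each critical point:
  f''(-5) = 110 > 0 → local minimum
  f''(5) = -10 < 0 → local maximum
  f''(6) = 11 > 0 → local minimum

Critical points: x = -5 (local minimum); x = 5 (local maximum); x = 6 (local minimum)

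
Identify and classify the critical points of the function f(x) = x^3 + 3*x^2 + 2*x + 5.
f'(x) = 3*x^2 + 6*x + 2

Solve f'(x) = 0:
  3*x^2 + 6*x + 2 = 0 has no rational roots; quadratic formula: x = (-6 ± √12)/6.
  ⇒ x = -1 - sqrt(3)/3 ≈ -1.5774, -1 + sqrt(3)/3 ≈ -0.4226

f''(x) = 6*x + 6
Second-derivative test at each critical point:
  f''(-1.5774) = -3.4641 < 0 → local maximum
  f''(-0.4226) = 3.4641 > 0 → local minimum

Critical points: x = -1 - sqrt(3)/3 ≈ -1.5774 (local maximum); x = -1 + sqrt(3)/3 ≈ -0.4226 (local minimum)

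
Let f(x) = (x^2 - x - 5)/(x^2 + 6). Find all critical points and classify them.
f'(x) = (x^2 + 22*x - 6)/(x^4 + 12*x^2 + 36)

Solve f'(x) = 0:
  f'(x) = (x^2 + 22*x - 6)/(x^2 + 6)^2; the denominator is positive wherever f is defined, so f'(x) = 0 ⇔ x^2 + 22*x - 6 = 0.
  x^2 + 22*x - 6 = 0 has no rational roots; quadratic formula: x = (-22 ± √508)/2.
  ⇒ x = -sqrt(127) - 11 ≈ -22.2694, -11 + sqrt(127) ≈ 0.2694

f''(x) = 2*(-x^3 - 33*x^2 + 18*x + 66)/(x^6 + 18*x^4 + 108*x^2 + 216)
Second-derivative test at each critical point:
  f''(-22.2694) = -8.946e-05 < 0 → local maximum
  f''(0.2694) = 0.6112 > 0 → local minimum

Critical points: x = -sqrt(127) - 11 ≈ -22.2694 (local maximum); x = -11 + sqrt(127) ≈ 0.2694 (local minimum)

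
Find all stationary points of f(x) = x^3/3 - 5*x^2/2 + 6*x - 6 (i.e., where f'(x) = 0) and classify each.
f'(x) = x^2 - 5*x + 6

Solve f'(x) = 0:
  Factor: x^2 - 5*x + 6 = (x - 3)*(x - 2) = 0.
  ⇒ x = 2, 3

f''(x) = 2*x - 5
Second-derivative test at each critical point:
  f''(2) = -1 < 0 → local maximum
  f''(3) = 1 > 0 → local minimum

Critical points: x = 2 (local maximum); x = 3 (local minimum)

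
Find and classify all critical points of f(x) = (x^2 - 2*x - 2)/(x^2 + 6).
f'(x) = 2*(x^2 + 8*x - 6)/(x^4 + 12*x^2 + 36)

Solve f'(x) = 0:
  f'(x) = 2*(x^2 + 8*x - 6)/(x^2 + 6)^2; the denominator is positive wherever f is defined, so f'(x) = 0 ⇔ 2*x^2 + 16*x - 12 = 0.
  Factor: 2*x^2 + 16*x - 12 = 2*(x^2 + 8*x - 6); x^2 + 8*x - 6 = 0 has no rational roots; quadratic formula: x = (-8 ± √88)/2.
  ⇒ x = -sqrt(22) - 4 ≈ -8.6904, -4 + sqrt(22) ≈ 0.6904

f''(x) = 4*(-x^3 - 12*x^2 + 18*x + 24)/(x^6 + 18*x^4 + 108*x^2 + 216)
Second-derivative test at each critical point:
  f''(-8.6904) = -0.0028 < 0 → local maximum
  f''(0.6904) = 0.4473 > 0 → local minimum

Critical points: x = -sqrt(22) - 4 ≈ -8.6904 (local maximum); x = -4 + sqrt(22) ≈ 0.6904 (local minimum)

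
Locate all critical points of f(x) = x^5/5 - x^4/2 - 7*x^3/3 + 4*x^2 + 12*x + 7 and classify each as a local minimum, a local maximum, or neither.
f'(x) = x^4 - 2*x^3 - 7*x^2 + 8*x + 12

Solve f'(x) = 0:
  Factor: x^4 - 2*x^3 - 7*x^2 + 8*x + 12 = (x - 3)*(x - 2)*(x + 1)*(x + 2) = 0.
  ⇒ x = -2, -1, 2, 3

f''(x) = 4*x^3 - 6*x^2 - 14*x + 8
Second-derivative test at each critical point:
  f''(-2) = -20 < 0 → local maximum
  f''(-1) = 12 > 0 → local minimum
  f''(2) = -12 < 0 → local maximum
  f''(3) = 20 > 0 → local minimum

Critical points: x = -2 (local maximum); x = -1 (local minimum); x = 2 (local maximum); x = 3 (local minimum)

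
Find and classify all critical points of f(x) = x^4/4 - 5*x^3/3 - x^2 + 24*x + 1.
f'(x) = x^3 - 5*x^2 - 2*x + 24

Solve f'(x) = 0:
  Factor: x^3 - 5*x^2 - 2*x + 24 = (x - 4)*(x - 3)*(x + 2) = 0.
  ⇒ x = -2, 3, 4

f''(x) = 3*x^2 - 10*x - 2
Second-derivative test at each critical point:
  f''(-2) = 30 > 0 → local minimum
  f''(3) = -5 < 0 → local maximum
  f''(4) = 6 > 0 → local minimum

Critical points: x = -2 (local minimum); x = 3 (local maximum); x = 4 (local minimum)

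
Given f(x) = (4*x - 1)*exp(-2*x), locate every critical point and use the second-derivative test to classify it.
f'(x) = 2*(3 - 4*x)*exp(-2*x)

Solve f'(x) = 0:
  f'(x) = (6 - 8*x)·exp(-2*x) and exp(-2*x) > 0 for every x, so f'(x) = 0 ⇔ 6 - 8*x = 0.
  Factor: 6 - 8*x = -2*(4*x - 3) = 0.
  ⇒ x = 3/4

f''(x) = 4*(4*x - 5)*exp(-2*x)
Second-derivative test at each critical point:
  f''(3/4) = -1.7850 < 0 → local maximum

Critical points: x = 3/4 (local maximum)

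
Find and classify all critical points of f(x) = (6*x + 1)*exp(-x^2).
f'(x) = 2*(-x*(6*x + 1) + 3)*exp(-x^2)

Solve f'(x) = 0:
  f'(x) = (-12*x^2 - 2*x + 6)·exp(-x^2) and exp(-x^2) > 0 for every x, so f'(x) = 0 ⇔ -12*x^2 - 2*x + 6 = 0.
  Factor: -12*x^2 - 2*x + 6 = -2*(6*x^2 + x - 3); 6*x^2 + x - 3 = 0 has no rational roots; quadratic formula: x = (-1 ± √73)/12.
  ⇒ x = -sqrt(73)/12 - 1/12 ≈ -0.7953, -1/12 + sqrt(73)/12 ≈ 0.6287

f''(x) = 2*(2*x^2*(6*x + 1) - 18*x - 1)*exp(-x^2)
Second-derivative test at each critical point:
  f''(-0.7953) = 9.0777 > 0 → local minimum
  f''(0.6287) = -11.5093 < 0 → local maximum

Critical points: x = -sqrt(73)/12 - 1/12 ≈ -0.7953 (local minimum); x = -1/12 + sqrt(73)/12 ≈ 0.6287 (local maximum)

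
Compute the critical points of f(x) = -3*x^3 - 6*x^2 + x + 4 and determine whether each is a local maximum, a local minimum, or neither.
f'(x) = -9*x^2 - 12*x + 1

Solve f'(x) = 0:
  9*x^2 + 12*x - 1 = 0 has no rational roots; quadratic formula: x = (-12 ± √180)/18.
  ⇒ x = -sqrt(5)/3 - 2/3 ≈ -1.4120, -2/3 + sqrt(5)/3 ≈ 0.0787

f''(x) = -18*x - 12
Second-derivative test at each critical point:
  f''(-1.4120) = 13.4164 > 0 → local minimum
  f''(0.0787) = -13.4164 < 0 → local maximum

Critical points: x = -sqrt(5)/3 - 2/3 ≈ -1.4120 (local minimum); x = -2/3 + sqrt(5)/3 ≈ 0.0787 (local maximum)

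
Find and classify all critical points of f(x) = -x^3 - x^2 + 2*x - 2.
f'(x) = -3*x^2 - 2*x + 2

Solve f'(x) = 0:
  3*x^2 + 2*x - 2 = 0 has no rational roots; quadratic formula: x = (-2 ± √28)/6.
  ⇒ x = -sqrt(7)/3 - 1/3 ≈ -1.2153, -1/3 + sqrt(7)/3 ≈ 0.5486

f''(x) = -6*x - 2
Second-derivative test at each critical point:
  f''(-1.2153) = 5.2915 > 0 → local minimum
  f''(0.5486) = -5.2915 < 0 → local maximum

Critical points: x = -sqrt(7)/3 - 1/3 ≈ -1.2153 (local minimum); x = -1/3 + sqrt(7)/3 ≈ 0.5486 (local maximum)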